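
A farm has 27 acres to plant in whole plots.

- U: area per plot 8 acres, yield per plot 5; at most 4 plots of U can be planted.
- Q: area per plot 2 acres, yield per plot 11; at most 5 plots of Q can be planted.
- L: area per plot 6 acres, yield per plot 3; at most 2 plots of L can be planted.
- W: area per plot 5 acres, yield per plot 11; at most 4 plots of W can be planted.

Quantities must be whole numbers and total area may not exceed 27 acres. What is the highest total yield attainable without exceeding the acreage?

88

This is a bounded integer knapsack.
Q has the best ratio (11/2); taking only Q gives at most 5×11 = 55 (stopped by the supply cap of 5).
Mixing does better — 5×Q and 3×W: area 25 ≤ 27, yield 5·11 + 3·11 = 88.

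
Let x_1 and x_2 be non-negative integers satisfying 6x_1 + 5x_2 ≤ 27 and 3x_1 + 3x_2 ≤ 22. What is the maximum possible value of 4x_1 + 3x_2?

(x_1,x_2)=(2,3): 6·2+5·3=27≤27, 3·2+3·3=15≤22, objective 17.
(x_1,x_2)=(4,0): 6·4+5·0=24≤27, 3·4+3·0=12≤22, objective 16.
(x_1,x_2)=(1,4): 6·1+5·4=26≤27, 3·1+3·4=15≤22, objective 16.
The best lattice point is (2,3), giving 17.

17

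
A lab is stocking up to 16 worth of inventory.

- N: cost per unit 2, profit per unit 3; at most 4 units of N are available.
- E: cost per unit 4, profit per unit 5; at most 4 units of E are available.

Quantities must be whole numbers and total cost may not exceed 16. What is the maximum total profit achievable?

Take 4×N and 2×E: cost 16 ≤ 16, profit 4·3 + 2·5 = 22.
N has the best ratio (3/2) and is taken to its limit of 4; remaining capacity is filled optimally with the others.

22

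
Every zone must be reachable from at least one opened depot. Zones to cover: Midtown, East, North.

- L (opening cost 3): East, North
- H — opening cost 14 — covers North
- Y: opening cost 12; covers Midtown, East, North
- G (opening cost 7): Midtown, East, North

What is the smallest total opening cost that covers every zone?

7

The greedy cost-per-new-zone heuristic would pick L and G for 10, but a cheaper cover exists.
G alone covers Midtown, East, North — every zone.
Total opening cost: 7.
No cover costs less than 7.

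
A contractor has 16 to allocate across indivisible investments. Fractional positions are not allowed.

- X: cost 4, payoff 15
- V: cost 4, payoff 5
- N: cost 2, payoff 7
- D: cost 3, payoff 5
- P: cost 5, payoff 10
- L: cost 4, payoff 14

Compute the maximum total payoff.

46

This is a 0-1 knapsack instance.
Allowing fractional choices, the relaxed optimum would be about 47.7, but investments are indivisible.
X + D + P + L: cost 4 + 3 + 5 + 4 = 16 ≤ 16, payoff 15 + 5 + 10 + 14 = 44.
X + N + P + L: cost 4 + 2 + 5 + 4 = 15 ≤ 16, payoff 15 + 7 + 10 + 14 = 46.
Best is X, N, P, and L with total payoff 46.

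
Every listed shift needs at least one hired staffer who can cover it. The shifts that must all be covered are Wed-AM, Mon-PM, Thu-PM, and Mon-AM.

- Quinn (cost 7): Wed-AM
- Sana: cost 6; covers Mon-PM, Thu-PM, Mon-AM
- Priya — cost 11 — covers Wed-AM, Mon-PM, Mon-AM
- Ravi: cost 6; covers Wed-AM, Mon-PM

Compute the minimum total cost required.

12

This is a weighted set-cover instance.
Choose Sana and Ravi: together they cover Wed-AM, Mon-PM, Thu-PM, Mon-AM — every shift.
Total cost: 6 + 6 = 12.
No cover costs less than 12.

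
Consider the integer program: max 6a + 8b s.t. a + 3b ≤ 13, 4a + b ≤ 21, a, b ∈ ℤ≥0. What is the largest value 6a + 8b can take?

The continuous relaxation peaks at (4.55, 2.82) with value 49.82; rounding to a feasible lattice point costs some objective.
(a,b)=(4,3): 1·4+3·3=13≤13, 4·4+1·3=19≤21, objective 48.
(a,b)=(3,3): 1·3+3·3=12≤13, 4·3+1·3=15≤21, objective 42.
(a,b)=(4,2): 1·4+3·2=10≤13, 4·4+1·2=18≤21, objective 40.
Maximum is 48 at (a,b)=(4,3).

48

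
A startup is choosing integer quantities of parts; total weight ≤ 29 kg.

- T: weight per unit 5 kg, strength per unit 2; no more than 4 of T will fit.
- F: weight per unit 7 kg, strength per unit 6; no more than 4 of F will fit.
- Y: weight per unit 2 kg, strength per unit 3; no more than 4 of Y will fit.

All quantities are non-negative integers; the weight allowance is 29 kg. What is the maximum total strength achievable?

30

3×F and 4×Y: weight 29 ≤ 29, strength 3·6 + 4·3 = 30.
3×F and 3×Y: weight 27 ≤ 29, strength 3·6 + 3·3 = 27.
Best is 30.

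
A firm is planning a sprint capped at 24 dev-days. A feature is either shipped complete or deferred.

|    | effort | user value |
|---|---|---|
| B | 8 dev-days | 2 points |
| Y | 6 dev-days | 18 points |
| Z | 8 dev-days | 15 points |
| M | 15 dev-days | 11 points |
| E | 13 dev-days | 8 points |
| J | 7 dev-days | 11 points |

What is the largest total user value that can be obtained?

44

Take Y, Z, and J: effort 6 + 8 + 7 = 21 ≤ 24, user value 18 + 15 + 11 = 44.
No other feasible combination does better.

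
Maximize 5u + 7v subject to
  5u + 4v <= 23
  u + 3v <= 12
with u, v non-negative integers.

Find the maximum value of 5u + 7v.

31

(u,v)=(2,3): 5·2+4·3=22≤23, 1·2+3·3=11≤12, objective 31.
(u,v)=(3,2): 5·3+4·2=23≤23, 1·3+3·2=9≤12, objective 29.
(u,v)=(0,4): 5·0+4·4=16≤23, 1·0+3·4=12≤12, objective 28.
The best lattice point is (2,3), giving 31.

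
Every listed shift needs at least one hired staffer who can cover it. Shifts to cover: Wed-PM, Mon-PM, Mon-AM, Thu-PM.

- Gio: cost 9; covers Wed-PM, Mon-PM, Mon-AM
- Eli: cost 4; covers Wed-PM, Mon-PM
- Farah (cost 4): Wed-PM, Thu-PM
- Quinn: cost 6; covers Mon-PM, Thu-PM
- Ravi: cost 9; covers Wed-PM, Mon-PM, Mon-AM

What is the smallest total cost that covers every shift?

13

This is a weighted set-cover instance.
Choose Gio and Farah: together they cover Wed-PM, Mon-PM, Mon-AM, Thu-PM — every shift.
Total cost: 9 + 4 = 13.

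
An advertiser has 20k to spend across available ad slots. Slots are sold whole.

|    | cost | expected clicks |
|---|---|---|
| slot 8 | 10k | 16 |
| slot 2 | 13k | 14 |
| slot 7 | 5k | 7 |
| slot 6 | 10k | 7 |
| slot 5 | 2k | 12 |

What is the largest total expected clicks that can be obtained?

Allowing fractional choices, the relaxed optimum would be about 38.2, but ad slots are indivisible.
slot 8 + slot 7 + slot 5: cost 10 + 5 + 2 = 17 ≤ 20, expected clicks 16 + 7 + 12 = 35.
slot 2 + slot 7 + slot 5: cost 13 + 5 + 2 = 20 ≤ 20, expected clicks 14 + 7 + 12 = 33.
Best is slot 8, slot 7, and slot 5 with total expected clicks 35.

35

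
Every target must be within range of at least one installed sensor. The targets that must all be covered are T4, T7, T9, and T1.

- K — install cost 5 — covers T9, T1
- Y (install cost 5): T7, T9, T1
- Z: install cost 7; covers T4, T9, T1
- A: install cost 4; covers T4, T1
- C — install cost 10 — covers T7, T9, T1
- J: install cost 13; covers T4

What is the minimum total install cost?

9

This is a weighted set-cover instance.
Choose Y and A: together they cover T4, T7, T9, T1 — every target.
Total install cost: 5 + 4 = 9.
No cover costs less than 9.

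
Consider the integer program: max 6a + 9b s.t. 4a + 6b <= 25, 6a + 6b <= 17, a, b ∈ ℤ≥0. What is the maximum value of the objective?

18

Relaxing integrality, the LP optimum is 25.50 at (a,b) = (0, 2.83), which is not an integer point.
(a,b)=(0,2): 4·0+6·2=12≤25, 6·0+6·2=12≤17, objective 18.
(a,b)=(1,1): 4·1+6·1=10≤25, 6·1+6·1=12≤17, objective 15.
No feasible integer point exceeds 18.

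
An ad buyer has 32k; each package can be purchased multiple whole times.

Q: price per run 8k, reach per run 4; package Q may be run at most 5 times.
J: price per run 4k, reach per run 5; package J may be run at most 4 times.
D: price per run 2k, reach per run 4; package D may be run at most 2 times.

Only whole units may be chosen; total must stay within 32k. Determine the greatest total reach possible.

Take 1×Q, 4×J, and 2×D: price 28 ≤ 32, reach 1·4 + 4·5 + 2·4 = 32.
D has the best ratio (4/2) and is taken to its limit of 2; remaining capacity is filled optimally with the others.

32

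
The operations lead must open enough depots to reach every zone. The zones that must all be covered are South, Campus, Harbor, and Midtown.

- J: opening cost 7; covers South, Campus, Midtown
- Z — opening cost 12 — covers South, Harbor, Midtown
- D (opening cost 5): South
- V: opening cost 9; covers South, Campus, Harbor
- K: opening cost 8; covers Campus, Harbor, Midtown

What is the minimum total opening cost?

13

The greedy cost-per-new-zone heuristic would pick J and K for 15, but a cheaper cover exists.
Choose D and K: together they cover South, Campus, Harbor, Midtown — every zone.
Total opening cost: 5 + 8 = 13.
No cover costs less than 13.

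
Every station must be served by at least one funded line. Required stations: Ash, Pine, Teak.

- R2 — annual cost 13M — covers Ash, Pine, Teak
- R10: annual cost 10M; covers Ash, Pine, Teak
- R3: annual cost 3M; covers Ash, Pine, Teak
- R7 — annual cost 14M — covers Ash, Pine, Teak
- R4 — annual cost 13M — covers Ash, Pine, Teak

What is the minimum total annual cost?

R3 alone covers Ash, Pine, Teak — every station.
Total annual cost: 3.
No cover costs less than 3.

3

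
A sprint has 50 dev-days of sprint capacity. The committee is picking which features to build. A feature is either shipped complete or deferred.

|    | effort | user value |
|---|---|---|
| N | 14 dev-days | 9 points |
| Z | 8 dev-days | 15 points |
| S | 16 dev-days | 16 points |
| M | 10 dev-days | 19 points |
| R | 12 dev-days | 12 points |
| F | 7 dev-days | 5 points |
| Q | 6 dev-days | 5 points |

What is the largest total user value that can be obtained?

Allowing fractional choices, the relaxed optimum would be about 65.3, but features are indivisible.
Z + S + M + R: effort 8 + 16 + 10 + 12 = 46 ≤ 50, user value 15 + 16 + 19 + 12 = 62.
Z + S + M + F + Q: effort 8 + 16 + 10 + 7 + 6 = 47 ≤ 50, user value 15 + 16 + 19 + 5 + 5 = 60.
Best is Z, S, M, and R with total user value 62.

62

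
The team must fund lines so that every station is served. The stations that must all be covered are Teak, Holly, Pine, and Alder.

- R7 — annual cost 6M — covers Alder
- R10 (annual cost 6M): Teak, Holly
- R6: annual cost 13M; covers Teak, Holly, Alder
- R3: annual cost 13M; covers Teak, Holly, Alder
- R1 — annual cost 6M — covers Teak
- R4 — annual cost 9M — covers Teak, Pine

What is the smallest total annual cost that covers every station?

21

Choose R7, R10, and R4: together they cover Teak, Holly, Pine, Alder — every station.
Total annual cost: 6 + 6 + 9 = 21.
No cover costs less than 21.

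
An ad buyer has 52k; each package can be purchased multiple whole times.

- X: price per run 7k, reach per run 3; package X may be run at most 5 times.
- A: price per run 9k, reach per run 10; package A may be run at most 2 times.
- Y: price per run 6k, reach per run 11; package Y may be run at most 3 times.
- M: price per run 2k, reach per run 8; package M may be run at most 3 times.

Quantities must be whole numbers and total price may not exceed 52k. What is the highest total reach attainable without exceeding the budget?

80

M has the best ratio (8/2); taking only M gives at most 3×8 = 24 (stopped by the supply cap of 3).
Mixing does better — 1×X, 2×A, 3×Y, and 3×M: price 49 ≤ 52, reach 1·3 + 2·10 + 3·11 + 3·8 = 80.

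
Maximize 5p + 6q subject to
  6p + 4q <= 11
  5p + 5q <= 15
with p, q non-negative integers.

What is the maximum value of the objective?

Relaxing integrality, the LP optimum is 16.50 at (p,q) = (0, 2.75), which is not an integer point.
(p,q)=(0,2): 6·0+4·2=8≤11, 5·0+5·2=10≤15, objective 12.
(p,q)=(1,1): 6·1+4·1=10≤11, 5·1+5·1=10≤15, objective 11.
The best lattice point is (0,2), giving 12.

12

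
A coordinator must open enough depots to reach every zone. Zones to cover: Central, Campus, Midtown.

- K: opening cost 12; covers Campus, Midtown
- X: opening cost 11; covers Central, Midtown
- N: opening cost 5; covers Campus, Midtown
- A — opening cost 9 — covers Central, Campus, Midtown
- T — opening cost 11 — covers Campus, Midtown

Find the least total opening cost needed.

This is an integer covering problem.
A alone covers Central, Campus, Midtown — every zone.
Total opening cost: 9.

9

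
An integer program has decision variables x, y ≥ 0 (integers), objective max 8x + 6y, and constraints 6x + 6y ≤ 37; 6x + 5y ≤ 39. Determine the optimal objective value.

48

Relaxing integrality, the LP optimum is 49.33 at (x,y) = (6.17, 0), which is not an integer point.
(x,y)=(6,0): 6·6+6·0=36≤37, 6·6+5·0=36≤39, objective 48.
(x,y)=(5,1): 6·5+6·1=36≤37, 6·5+5·1=35≤39, objective 46.
(x,y)=(5,0): 6·5+6·0=30≤37, 6·5+5·0=30≤39, objective 40.
The best lattice point is (6,0), giving 48.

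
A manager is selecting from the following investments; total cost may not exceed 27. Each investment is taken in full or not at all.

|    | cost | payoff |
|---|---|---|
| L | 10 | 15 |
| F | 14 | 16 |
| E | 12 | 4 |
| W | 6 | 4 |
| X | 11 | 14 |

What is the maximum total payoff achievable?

33

Take L, W, and X: cost 10 + 6 + 11 = 27 ≤ 27, payoff 15 + 4 + 14 = 33.
No other feasible combination does better.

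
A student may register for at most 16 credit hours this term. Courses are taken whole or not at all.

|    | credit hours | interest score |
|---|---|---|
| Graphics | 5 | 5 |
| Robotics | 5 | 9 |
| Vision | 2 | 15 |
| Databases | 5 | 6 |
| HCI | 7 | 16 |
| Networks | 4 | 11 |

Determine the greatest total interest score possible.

42

Allowing fractional choices, the relaxed optimum would be about 47.4, but courses are indivisible.
Robotics + Vision + Databases + Networks: credit hours 5 + 2 + 5 + 4 = 16 ≤ 16, interest score 9 + 15 + 6 + 11 = 41.
Vision + HCI + Networks: credit hours 2 + 7 + 4 = 13 ≤ 16, interest score 15 + 16 + 11 = 42.
Best is Vision, HCI, and Networks with total interest score 42.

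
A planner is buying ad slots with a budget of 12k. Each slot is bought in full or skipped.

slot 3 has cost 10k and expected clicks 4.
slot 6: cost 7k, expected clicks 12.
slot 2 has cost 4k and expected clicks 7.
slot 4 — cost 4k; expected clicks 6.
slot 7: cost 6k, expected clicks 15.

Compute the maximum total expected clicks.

22

slot 2 + slot 7: cost 4 + 6 = 10 ≤ 12, expected clicks 7 + 15 = 22.
slot 4 + slot 7: cost 4 + 6 = 10 ≤ 12, expected clicks 6 + 15 = 21.
Best is slot 2 and slot 7 with total expected clicks 22.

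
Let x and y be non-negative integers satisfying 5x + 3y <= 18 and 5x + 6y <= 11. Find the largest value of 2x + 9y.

11

The continuous relaxation peaks at (0, 1.83) with value 16.50; rounding to a feasible lattice point costs some objective.
(x,y)=(1,1): 5·1+3·1=8≤18, 5·1+6·1=11≤11, objective 11.
(x,y)=(0,1): 5·0+3·1=3≤18, 5·0+6·1=6≤11, objective 9.
(x,y)=(2,0): 5·2+3·0=10≤18, 5·2+6·0=10≤11, objective 4.
No feasible integer point exceeds 11.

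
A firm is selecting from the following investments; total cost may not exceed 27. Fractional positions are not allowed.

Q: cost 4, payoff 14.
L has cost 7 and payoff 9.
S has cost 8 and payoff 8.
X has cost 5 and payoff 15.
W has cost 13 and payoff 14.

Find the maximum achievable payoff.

46

Allowing fractional choices, the relaxed optimum would be about 49.8, but investments are indivisible.
Q + X + W: cost 4 + 5 + 13 = 22 ≤ 27, payoff 14 + 15 + 14 = 43.
Q + L + X: cost 4 + 7 + 5 = 16 ≤ 27, payoff 14 + 9 + 15 = 38.
Q + L + S + X: cost 4 + 7 + 8 + 5 = 24 ≤ 27, payoff 14 + 9 + 8 + 15 = 46.
Best is Q, L, S, and X with total payoff 46.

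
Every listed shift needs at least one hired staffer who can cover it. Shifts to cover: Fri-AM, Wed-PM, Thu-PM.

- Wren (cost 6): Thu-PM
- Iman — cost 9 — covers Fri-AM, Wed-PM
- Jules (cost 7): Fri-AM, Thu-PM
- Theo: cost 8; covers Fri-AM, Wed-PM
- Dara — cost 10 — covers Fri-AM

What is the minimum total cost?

14

This is an integer covering problem.
The greedy cost-per-new-shift heuristic would pick Jules and Theo for 15, but a cheaper cover exists.
Choose Wren and Theo: together they cover Fri-AM, Wed-PM, Thu-PM — every shift.
Total cost: 6 + 8 = 14.
No cover costs less than 14.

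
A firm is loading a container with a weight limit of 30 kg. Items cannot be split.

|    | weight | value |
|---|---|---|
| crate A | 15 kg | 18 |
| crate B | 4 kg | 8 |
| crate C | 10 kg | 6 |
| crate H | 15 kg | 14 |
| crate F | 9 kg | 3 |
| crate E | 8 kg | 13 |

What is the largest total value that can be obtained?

39

Allowing fractional choices, the relaxed optimum would be about 41.8, but items are indivisible.
crate A + crate B + crate E: weight 15 + 4 + 8 = 27 ≤ 30, value 18 + 8 + 13 = 39.
crate B + crate H + crate E: weight 4 + 15 + 8 = 27 ≤ 30, value 8 + 14 + 13 = 35.
Best is crate A, crate B, and crate E with total value 39.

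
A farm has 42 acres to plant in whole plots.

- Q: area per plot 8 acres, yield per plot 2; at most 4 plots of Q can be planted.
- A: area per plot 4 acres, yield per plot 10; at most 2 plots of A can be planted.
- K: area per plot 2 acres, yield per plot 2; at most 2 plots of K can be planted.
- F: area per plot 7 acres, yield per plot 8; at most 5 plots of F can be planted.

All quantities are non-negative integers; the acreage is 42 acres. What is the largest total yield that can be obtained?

This is a bounded integer knapsack.
2×A, 2×K, and 4×F: area 40 ≤ 42, yield 2·10 + 2·2 + 4·8 = 56.
2×A, 1×K, and 4×F: area 38 ≤ 42, yield 2·10 + 1·2 + 4·8 = 54.
Best is 56.

56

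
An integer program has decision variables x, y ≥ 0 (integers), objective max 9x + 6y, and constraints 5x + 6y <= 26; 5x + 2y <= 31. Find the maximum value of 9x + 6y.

Relaxing integrality, the LP optimum is 46.80 at (x,y) = (5.2, 0), which is not an integer point.
(x,y)=(5,0) is feasible, giving 45.
(x,y)=(4,1) is feasible, giving 42.
(x,y)=(4,0) is feasible, giving 36.
The best lattice point is (5,0), giving 45.

45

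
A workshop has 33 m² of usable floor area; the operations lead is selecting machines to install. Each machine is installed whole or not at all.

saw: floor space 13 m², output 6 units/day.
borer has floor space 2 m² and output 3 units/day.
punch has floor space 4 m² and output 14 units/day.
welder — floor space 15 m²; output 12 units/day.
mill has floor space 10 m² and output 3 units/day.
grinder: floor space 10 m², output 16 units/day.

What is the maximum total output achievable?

Take borer, punch, welder, and grinder: floor space 2 + 4 + 15 + 10 = 31 ≤ 33, output 3 + 14 + 12 + 16 = 45.
No other feasible combination does better.

45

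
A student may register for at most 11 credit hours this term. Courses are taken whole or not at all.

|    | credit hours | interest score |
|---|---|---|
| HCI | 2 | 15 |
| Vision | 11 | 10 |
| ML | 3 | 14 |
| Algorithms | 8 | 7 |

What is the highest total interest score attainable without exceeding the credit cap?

ML + Algorithms: credit hours 3 + 8 = 11 ≤ 11, interest score 14 + 7 = 21.
HCI + ML: credit hours 2 + 3 = 5 ≤ 11, interest score 15 + 14 = 29.
HCI + Algorithms: credit hours 2 + 8 = 10 ≤ 11, interest score 15 + 7 = 22.
Best is HCI and ML with total interest score 29.

29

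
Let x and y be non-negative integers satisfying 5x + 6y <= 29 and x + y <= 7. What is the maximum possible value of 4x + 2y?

20

The continuous relaxation peaks at (5.8, 0) with value 23.20; rounding to a feasible lattice point costs some objective.
(x,y)=(5,0): 5·5+6·0=25≤29, 1·5+1·0=5≤7, objective 20.
(x,y)=(4,1): 5·4+6·1=26≤29, 1·4+1·1=5≤7, objective 18.
(x,y)=(4,0): 5·4+6·0=20≤29, 1·4+1·0=4≤7, objective 16.
Maximum is 20 at (x,y)=(5,0).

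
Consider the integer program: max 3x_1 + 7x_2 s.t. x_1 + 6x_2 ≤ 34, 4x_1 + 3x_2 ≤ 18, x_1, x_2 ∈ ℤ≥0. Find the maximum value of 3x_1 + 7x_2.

35

Relaxing integrality, the LP optimum is 40.19 at (x_1,x_2) = (0.286, 5.62), which is not an integer point.
(x_1,x_2)=(0,5): 1·0+6·5=30≤34, 4·0+3·5=15≤18, objective 35.
(x_1,x_2)=(1,4): 1·1+6·4=25≤34, 4·1+3·4=16≤18, objective 31.
(x_1,x_2)=(0,4): 1·0+6·4=24≤34, 4·0+3·4=12≤18, objective 28.
No feasible integer point exceeds 35.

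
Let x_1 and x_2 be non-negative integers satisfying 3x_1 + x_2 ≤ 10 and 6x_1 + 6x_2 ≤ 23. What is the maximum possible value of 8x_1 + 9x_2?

27

Relaxing integrality, the LP optimum is 34.50 at (x_1,x_2) = (0, 3.83), which is not an integer point.
(x_1,x_2)=(0,3): 3·0+1·3=3≤10, 6·0+6·3=18≤23, objective 27.
(x_1,x_2)=(1,2): 3·1+1·2=5≤10, 6·1+6·2=18≤23, objective 26.
(x_1,x_2)=(0,2): 3·0+1·2=2≤10, 6·0+6·2=12≤23, objective 18.
The best lattice point is (0,3), giving 27.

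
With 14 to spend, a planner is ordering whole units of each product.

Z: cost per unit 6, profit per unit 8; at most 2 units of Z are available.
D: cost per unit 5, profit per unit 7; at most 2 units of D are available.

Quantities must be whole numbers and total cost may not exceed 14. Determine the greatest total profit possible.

D has the best ratio (7/5); taking only D gives at most 2×7 = 14 (stopped by the cost limit).
Mixing does better — 2×Z: cost 12 ≤ 14, profit 2·8 = 16.

16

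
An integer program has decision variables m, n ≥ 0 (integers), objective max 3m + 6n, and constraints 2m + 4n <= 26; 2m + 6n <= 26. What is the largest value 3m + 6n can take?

(m,n)=(13,0): 2·13+4·0=26≤26, 2·13+6·0=26≤26, objective 39.
(m,n)=(12,0): 2·12+4·0=24≤26, 2·12+6·0=24≤26, objective 36.
Maximum is 39 at (m,n)=(13,0).

39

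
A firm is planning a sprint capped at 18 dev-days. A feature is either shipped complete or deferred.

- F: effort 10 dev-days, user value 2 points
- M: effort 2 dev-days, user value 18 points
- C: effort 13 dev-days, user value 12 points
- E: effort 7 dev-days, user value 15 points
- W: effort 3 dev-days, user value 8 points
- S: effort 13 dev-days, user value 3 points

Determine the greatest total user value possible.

Allowing fractional choices, the relaxed optimum would be about 46.5, but features are indivisible.
M + C + W: effort 2 + 13 + 3 = 18 ≤ 18, user value 18 + 12 + 8 = 38.
M + E + W: effort 2 + 7 + 3 = 12 ≤ 18, user value 18 + 15 + 8 = 41.
M + E: effort 2 + 7 = 9 ≤ 18, user value 18 + 15 = 33.
Best is M, E, and W with total user value 41.

41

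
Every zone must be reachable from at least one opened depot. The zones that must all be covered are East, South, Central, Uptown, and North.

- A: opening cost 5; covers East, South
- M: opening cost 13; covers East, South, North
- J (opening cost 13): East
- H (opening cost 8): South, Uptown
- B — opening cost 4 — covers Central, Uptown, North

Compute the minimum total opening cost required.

Choose A and B: together they cover East, South, Central, Uptown, North — every zone.
Total opening cost: 5 + 4 = 9.
No cover costs less than 9.

9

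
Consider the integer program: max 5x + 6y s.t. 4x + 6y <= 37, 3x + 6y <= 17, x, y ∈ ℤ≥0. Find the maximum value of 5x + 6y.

(x,y)=(5,0): 4·5+6·0=20≤37, 3·5+6·0=15≤17, objective 25.
(x,y)=(4,0): 4·4+6·0=16≤37, 3·4+6·0=12≤17, objective 20.
No feasible integer point exceeds 25.

25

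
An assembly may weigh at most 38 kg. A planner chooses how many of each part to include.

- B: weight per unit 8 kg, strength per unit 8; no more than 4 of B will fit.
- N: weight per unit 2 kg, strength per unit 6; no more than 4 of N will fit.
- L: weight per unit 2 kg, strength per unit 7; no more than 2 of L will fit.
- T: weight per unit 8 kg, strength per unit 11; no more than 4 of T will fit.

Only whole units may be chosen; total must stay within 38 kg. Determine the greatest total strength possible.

L has the best ratio (7/2); taking only L gives at most 2×7 = 14 (stopped by the supply cap of 2).
Mixing does better — 4×N, 2×L, and 3×T: weight 36 ≤ 38, strength 4·6 + 2·7 + 3·11 = 71.

71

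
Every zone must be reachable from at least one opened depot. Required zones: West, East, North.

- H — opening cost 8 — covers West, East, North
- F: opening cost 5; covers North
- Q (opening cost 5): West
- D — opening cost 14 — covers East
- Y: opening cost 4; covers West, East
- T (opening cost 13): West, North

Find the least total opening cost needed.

8

H alone covers West, East, North — every zone.
Total opening cost: 8.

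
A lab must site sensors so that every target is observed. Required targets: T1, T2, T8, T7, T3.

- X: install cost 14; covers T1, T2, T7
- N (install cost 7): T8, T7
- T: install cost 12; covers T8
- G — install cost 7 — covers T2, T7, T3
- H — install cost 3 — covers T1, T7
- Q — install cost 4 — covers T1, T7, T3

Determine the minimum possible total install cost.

The greedy cost-per-new-target heuristic would pick Q, N, and G for 18, but a cheaper cover exists.
Choose N, G, and H: together they cover T1, T2, T8, T7, T3 — every target.
Total install cost: 7 + 7 + 3 = 17.
No cover costs less than 17.

17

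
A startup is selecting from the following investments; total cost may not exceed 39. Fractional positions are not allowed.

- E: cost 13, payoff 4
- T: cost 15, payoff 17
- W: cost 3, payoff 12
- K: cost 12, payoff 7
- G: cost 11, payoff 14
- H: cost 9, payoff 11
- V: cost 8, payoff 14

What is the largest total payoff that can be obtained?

57

T + W + H + V: cost 15 + 3 + 9 + 8 = 35 ≤ 39, payoff 17 + 12 + 11 + 14 = 54.
T + W + G + H: cost 15 + 3 + 11 + 9 = 38 ≤ 39, payoff 17 + 12 + 14 + 11 = 54.
T + W + G + V: cost 15 + 3 + 11 + 8 = 37 ≤ 39, payoff 17 + 12 + 14 + 14 = 57.
Best is T, W, G, and V with total payoff 57.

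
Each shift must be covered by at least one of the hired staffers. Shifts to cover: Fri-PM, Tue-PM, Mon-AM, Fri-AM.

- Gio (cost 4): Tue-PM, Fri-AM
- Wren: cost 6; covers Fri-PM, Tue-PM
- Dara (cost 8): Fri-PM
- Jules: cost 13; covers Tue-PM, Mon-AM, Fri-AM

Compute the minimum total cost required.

19

This is an integer covering problem.
The greedy cost-per-new-shift heuristic would pick Gio, Wren, and Jules for 23, but a cheaper cover exists.
Choose Wren and Jules: together they cover Fri-PM, Tue-PM, Mon-AM, Fri-AM — every shift.
Total cost: 6 + 13 = 19.
No cover costs less than 19.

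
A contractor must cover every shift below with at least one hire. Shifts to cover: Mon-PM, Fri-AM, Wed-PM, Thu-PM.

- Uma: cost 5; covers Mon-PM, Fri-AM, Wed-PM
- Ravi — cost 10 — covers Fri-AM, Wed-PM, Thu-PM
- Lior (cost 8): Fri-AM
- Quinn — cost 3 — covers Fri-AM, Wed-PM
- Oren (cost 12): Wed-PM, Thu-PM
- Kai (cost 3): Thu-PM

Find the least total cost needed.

8

The greedy cost-per-new-shift heuristic would pick Quinn, Kai, and Uma for 11, but a cheaper cover exists.
Choose Uma and Kai: together they cover Mon-PM, Fri-AM, Wed-PM, Thu-PM — every shift.
Total cost: 5 + 3 = 8.
No cover costs less than 8.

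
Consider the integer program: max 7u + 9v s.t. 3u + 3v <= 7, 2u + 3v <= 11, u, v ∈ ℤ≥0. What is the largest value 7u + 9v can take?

(u,v)=(0,2): 3·0+3·2=6≤7, 2·0+3·2=6≤11, objective 18.
(u,v)=(1,1): 3·1+3·1=6≤7, 2·1+3·1=5≤11, objective 16.
(u,v)=(0,1): 3·0+3·1=3≤7, 2·0+3·1=3≤11, objective 9.
No feasible integer point exceeds 18.

18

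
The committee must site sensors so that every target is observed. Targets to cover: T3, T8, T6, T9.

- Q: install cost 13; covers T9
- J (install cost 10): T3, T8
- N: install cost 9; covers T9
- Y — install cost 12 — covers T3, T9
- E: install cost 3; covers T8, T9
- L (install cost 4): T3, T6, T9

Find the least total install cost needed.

7

This is a weighted set-cover instance.
Choose E and L: together they cover T3, T8, T6, T9 — every target.
Total install cost: 3 + 4 = 7.
No cover costs less than 7.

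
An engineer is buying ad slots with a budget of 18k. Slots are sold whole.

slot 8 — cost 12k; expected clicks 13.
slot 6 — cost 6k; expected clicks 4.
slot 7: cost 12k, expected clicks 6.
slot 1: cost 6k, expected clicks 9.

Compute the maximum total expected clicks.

Treat it as a binary knapsack problem.
slot 8 + slot 1: cost 12 + 6 = 18 ≤ 18, expected clicks 13 + 9 = 22.
slot 8 + slot 6: cost 12 + 6 = 18 ≤ 18, expected clicks 13 + 4 = 17.
Best is slot 8 and slot 1 with total expected clicks 22.

22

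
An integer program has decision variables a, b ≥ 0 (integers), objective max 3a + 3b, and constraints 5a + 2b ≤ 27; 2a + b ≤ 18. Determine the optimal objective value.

Relaxing integrality, the LP optimum is 40.50 at (a,b) = (0, 13.5), which is not an integer point.
(a,b)=(0,13): 5·0+2·13=26≤27, 2·0+1·13=13≤18, objective 39.
(a,b)=(0,12): 5·0+2·12=24≤27, 2·0+1·12=12≤18, objective 36.
Maximum is 39 at (a,b)=(0,13).

39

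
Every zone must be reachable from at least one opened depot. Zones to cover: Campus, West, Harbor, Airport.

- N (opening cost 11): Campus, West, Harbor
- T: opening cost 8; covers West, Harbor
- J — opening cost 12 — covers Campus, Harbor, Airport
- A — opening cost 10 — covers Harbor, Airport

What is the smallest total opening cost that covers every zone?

The greedy cost-per-new-zone heuristic would pick N and A for 21, but a cheaper cover exists.
Choose T and J: together they cover Campus, West, Harbor, Airport — every zone.
Total opening cost: 8 + 12 = 20.
No cover costs less than 20.

20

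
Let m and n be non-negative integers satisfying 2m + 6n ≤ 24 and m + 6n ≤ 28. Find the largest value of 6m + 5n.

72

(m,n)=(12,0): 2·12+6·0=24≤24, 1·12+6·0=12≤28, objective 72.
(m,n)=(11,0): 2·11+6·0=22≤24, 1·11+6·0=11≤28, objective 66.
Maximum is 72 at (m,n)=(12,0).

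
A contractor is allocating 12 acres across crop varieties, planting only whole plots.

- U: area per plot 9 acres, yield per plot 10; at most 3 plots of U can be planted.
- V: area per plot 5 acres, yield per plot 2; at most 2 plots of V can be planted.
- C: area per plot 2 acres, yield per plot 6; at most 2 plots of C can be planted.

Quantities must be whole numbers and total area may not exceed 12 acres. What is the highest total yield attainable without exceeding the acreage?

16

1×U and 1×C: area 11 ≤ 12, yield 1·10 + 1·6 = 16.
1×V and 2×C: area 9 ≤ 12, yield 1·2 + 2·6 = 14.
Best is 16.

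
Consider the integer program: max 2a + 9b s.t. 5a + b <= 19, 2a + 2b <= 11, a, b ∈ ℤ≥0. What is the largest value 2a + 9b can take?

(a,b)=(0,5): 5·0+1·5=5≤19, 2·0+2·5=10≤11, objective 45.
(a,b)=(1,4): 5·1+1·4=9≤19, 2·1+2·4=10≤11, objective 38.
No feasible integer point exceeds 45.

45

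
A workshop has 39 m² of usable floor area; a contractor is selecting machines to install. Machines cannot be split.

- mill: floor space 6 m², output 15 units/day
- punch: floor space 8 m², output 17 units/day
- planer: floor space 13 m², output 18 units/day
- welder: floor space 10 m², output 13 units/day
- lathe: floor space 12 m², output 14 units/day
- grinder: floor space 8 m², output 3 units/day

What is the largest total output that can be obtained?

64

Take mill, punch, planer, and lathe: floor space 6 + 8 + 13 + 12 = 39 ≤ 39, output 15 + 17 + 18 + 14 = 64.
No other feasible combination does better.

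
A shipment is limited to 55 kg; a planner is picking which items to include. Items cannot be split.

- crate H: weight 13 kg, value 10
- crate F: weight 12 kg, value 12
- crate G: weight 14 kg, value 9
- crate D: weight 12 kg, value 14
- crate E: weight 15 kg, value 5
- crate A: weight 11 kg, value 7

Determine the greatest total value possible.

Treat it as a binary knapsack problem.
crate H + crate F + crate G + crate D: weight 13 + 12 + 14 + 12 = 51 ≤ 55, value 10 + 12 + 9 + 14 = 45.
crate H + crate F + crate D + crate A: weight 13 + 12 + 12 + 11 = 48 ≤ 55, value 10 + 12 + 14 + 7 = 43.
Best is crate H, crate F, crate G, and crate D with total value 45.

45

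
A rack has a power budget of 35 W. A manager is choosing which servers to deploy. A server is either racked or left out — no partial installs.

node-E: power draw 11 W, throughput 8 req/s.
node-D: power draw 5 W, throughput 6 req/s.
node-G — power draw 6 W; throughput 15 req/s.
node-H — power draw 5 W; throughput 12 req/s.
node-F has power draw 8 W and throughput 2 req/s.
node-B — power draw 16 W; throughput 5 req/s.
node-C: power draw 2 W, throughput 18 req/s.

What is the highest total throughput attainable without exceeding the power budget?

59

Take node-E, node-D, node-G, node-H, and node-C: power draw 11 + 5 + 6 + 5 + 2 = 29 ≤ 35, throughput 8 + 6 + 15 + 12 + 18 = 59.
No other feasible combination does better.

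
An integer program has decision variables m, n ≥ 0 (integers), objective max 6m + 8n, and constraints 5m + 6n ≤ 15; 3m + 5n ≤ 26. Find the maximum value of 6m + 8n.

Relaxing integrality, the LP optimum is 20.00 at (m,n) = (0, 2.5), which is not an integer point.
(m,n)=(3,0) is feasible, giving 18.
(m,n)=(0,2) is feasible, giving 16.
Maximum is 18 at (m,n)=(3,0).

18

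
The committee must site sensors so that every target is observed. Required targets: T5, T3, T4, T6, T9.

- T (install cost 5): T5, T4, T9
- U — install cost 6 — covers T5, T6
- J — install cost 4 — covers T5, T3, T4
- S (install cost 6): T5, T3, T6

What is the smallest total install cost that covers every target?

Choose T and S: together they cover T5, T3, T4, T6, T9 — every target.
Total install cost: 5 + 6 = 11.

11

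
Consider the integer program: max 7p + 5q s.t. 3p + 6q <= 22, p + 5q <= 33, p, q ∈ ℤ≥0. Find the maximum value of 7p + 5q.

The continuous relaxation peaks at (7.33, 0) with value 51.33; rounding to a feasible lattice point costs some objective.
(p,q)=(7,0): 3·7+6·0=21≤22, 1·7+5·0=7≤33, objective 49.
(p,q)=(6,0): 3·6+6·0=18≤22, 1·6+5·0=6≤33, objective 42.
No feasible integer point exceeds 49.

49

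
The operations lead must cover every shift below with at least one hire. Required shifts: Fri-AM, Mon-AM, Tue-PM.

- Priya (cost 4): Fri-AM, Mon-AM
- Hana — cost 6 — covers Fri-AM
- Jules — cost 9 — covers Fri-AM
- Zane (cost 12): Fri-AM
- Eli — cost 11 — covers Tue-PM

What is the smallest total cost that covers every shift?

Choose Priya and Eli: together they cover Fri-AM, Mon-AM, Tue-PM — every shift.
Total cost: 4 + 11 = 15.
No cover costs less than 15.

15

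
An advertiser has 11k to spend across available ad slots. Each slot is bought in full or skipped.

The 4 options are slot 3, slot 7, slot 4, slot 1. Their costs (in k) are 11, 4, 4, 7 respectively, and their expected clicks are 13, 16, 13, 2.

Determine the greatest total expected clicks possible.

29

This is an integer program with binary decision variables.
Allowing fractional choices, the relaxed optimum would be about 32.5, but ad slots are indivisible.
slot 7 + slot 4: cost 4 + 4 = 8 ≤ 11, expected clicks 16 + 13 = 29.
slot 7: cost 4 ≤ 11, expected clicks 16.
slot 7 + slot 1: cost 4 + 7 = 11 ≤ 11, expected clicks 16 + 2 = 18.
Best is slot 7 and slot 4 with total expected clicks 29.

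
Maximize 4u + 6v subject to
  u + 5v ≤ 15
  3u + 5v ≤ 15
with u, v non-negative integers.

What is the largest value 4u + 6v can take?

20

(u,v)=(5,0): 1·5+5·0=5≤15, 3·5+5·0=15≤15, objective 20.
(u,v)=(4,0): 1·4+5·0=4≤15, 3·4+5·0=12≤15, objective 16.
The best lattice point is (5,0), giving 20.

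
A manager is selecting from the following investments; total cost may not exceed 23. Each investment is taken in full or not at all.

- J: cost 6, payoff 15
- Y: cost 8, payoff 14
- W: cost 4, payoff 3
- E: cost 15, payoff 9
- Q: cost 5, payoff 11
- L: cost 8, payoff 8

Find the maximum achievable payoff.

43

Allowing fractional choices, the relaxed optimum would be about 44.0, but investments are indivisible.
J + Y + W + Q: cost 6 + 8 + 4 + 5 = 23 ≤ 23, payoff 15 + 14 + 3 + 11 = 43.
J + Y + L: cost 6 + 8 + 8 = 22 ≤ 23, payoff 15 + 14 + 8 = 37.
J + Y + Q: cost 6 + 8 + 5 = 19 ≤ 23, payoff 15 + 14 + 11 = 40.
Best is J, Y, W, and Q with total payoff 43.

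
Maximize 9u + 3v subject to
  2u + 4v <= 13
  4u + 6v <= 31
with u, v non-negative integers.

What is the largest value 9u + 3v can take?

54

(u,v)=(6,0) is feasible, giving 54.
(u,v)=(5,0) is feasible, giving 45.
Maximum is 54 at (u,v)=(6,0).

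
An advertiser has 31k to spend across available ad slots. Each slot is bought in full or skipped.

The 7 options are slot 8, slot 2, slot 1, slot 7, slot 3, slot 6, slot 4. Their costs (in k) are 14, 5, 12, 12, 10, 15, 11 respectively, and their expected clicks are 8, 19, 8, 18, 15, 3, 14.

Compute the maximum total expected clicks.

52

Take slot 2, slot 7, and slot 3: cost 5 + 12 + 10 = 27 ≤ 31, expected clicks 19 + 18 + 15 = 52.
No other feasible combination does better.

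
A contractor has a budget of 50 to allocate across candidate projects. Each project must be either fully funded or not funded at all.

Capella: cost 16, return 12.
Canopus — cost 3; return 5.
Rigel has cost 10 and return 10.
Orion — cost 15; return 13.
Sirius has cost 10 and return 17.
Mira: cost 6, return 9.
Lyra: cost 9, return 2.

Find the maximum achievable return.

56

Treat it as a binary knapsack problem.
Allowing fractional choices, the relaxed optimum would be about 58.5, but projects are indivisible.
Canopus + Rigel + Orion + Sirius + Mira: cost 3 + 10 + 15 + 10 + 6 = 44 ≤ 50, return 5 + 10 + 13 + 17 + 9 = 54.
Capella + Canopus + Orion + Sirius + Mira: cost 16 + 3 + 15 + 10 + 6 = 50 ≤ 50, return 12 + 5 + 13 + 17 + 9 = 56.
Capella + Canopus + Rigel + Sirius + Mira: cost 16 + 3 + 10 + 10 + 6 = 45 ≤ 50, return 12 + 5 + 10 + 17 + 9 = 53.
Best is Capella, Canopus, Orion, Sirius, and Mira with total return 56.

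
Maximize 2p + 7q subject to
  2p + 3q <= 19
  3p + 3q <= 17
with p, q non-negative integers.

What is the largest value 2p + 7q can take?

35

(p,q)=(0,5): 2·0+3·5=15≤19, 3·0+3·5=15≤17, objective 35.
(p,q)=(1,4): 2·1+3·4=14≤19, 3·1+3·4=15≤17, objective 30.
(p,q)=(0,4): 2·0+3·4=12≤19, 3·0+3·4=12≤17, objective 28.
The best lattice point is (0,5), giving 35.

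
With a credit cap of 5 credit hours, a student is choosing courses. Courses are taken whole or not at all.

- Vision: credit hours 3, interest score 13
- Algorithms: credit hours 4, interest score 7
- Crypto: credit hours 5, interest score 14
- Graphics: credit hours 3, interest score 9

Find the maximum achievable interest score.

14

This is an integer program with binary decision variables.
Take Crypto: credit hours 5 ≤ 5, interest score 14.
No other feasible combination does better.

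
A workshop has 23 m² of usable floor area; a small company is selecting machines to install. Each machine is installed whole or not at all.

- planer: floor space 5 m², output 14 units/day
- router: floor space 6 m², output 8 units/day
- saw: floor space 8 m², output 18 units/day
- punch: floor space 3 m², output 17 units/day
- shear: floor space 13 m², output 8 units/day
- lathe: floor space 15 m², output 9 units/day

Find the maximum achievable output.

57

Allowing fractional choices, the relaxed optimum would be about 57.6, but machines are indivisible.
planer + saw + punch: floor space 5 + 8 + 3 = 16 ≤ 23, output 14 + 18 + 17 = 49.
planer + router + saw + punch: floor space 5 + 6 + 8 + 3 = 22 ≤ 23, output 14 + 8 + 18 + 17 = 57.
Best is planer, router, saw, and punch with total output 57.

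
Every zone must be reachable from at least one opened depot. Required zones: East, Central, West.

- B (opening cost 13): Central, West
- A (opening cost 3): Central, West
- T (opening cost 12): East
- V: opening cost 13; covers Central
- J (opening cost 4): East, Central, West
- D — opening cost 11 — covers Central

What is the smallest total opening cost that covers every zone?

J alone covers East, Central, West — every zone.
Total opening cost: 4.
No cover costs less than 4.

4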